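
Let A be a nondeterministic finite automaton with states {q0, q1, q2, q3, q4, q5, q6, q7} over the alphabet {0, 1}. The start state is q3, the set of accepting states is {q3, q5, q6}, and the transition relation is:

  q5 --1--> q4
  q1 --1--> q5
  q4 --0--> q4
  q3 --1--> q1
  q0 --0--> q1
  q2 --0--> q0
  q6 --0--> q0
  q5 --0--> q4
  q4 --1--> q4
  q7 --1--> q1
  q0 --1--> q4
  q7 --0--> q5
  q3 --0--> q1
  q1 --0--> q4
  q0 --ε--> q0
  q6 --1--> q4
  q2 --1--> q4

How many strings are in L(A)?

The useful subgraph on states {q1, q3, q5} is acyclic, so L(A) is finite; the longest accepting path visits 3 useful states, giving maximum string length 2.
Counting accepting paths from q3 by length: 1 of length 0, 2 of length 2. Total 3.

3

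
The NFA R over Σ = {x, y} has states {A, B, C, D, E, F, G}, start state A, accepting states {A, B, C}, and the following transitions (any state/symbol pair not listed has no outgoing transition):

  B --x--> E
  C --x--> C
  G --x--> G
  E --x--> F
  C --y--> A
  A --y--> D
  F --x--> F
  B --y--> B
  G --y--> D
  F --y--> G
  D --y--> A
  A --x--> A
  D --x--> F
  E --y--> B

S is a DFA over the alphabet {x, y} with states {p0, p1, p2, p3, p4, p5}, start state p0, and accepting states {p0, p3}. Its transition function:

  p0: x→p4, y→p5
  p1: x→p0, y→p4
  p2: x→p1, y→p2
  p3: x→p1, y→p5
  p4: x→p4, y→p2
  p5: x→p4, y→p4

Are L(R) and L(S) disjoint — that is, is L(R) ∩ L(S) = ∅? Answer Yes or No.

No

The empty string ε is accepted by both R and S.
Hence L(R) ∩ L(S) ≠ ∅.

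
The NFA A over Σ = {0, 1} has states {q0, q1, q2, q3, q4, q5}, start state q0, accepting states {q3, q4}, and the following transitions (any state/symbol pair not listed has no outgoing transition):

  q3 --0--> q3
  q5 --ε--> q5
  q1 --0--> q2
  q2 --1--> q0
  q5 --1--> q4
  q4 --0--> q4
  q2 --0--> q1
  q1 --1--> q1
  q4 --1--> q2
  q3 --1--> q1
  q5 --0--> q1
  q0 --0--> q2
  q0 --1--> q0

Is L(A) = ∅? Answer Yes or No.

Yes

The states reachable from the start state are {q0, q1, q2}.
None of the accepting states {q3, q4} is reachable, so no string is accepted and L(A) = ∅.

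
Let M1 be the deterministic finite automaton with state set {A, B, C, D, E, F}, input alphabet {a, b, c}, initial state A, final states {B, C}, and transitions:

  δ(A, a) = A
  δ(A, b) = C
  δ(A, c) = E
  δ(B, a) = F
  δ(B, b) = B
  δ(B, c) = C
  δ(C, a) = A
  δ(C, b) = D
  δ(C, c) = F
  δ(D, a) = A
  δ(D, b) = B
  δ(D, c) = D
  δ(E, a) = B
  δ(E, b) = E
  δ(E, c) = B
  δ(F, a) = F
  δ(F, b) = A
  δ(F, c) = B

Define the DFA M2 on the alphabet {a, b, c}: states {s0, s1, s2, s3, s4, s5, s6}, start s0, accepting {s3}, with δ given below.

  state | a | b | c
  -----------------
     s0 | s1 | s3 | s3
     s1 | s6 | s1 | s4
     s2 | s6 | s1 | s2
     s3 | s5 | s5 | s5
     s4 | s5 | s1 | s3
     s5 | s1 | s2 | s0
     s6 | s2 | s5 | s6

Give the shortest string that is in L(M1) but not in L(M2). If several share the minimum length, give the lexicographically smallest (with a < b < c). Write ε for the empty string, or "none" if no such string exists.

ab

The string ab is accepted by M1 but not by M2.
No shorter string lies in the difference, and ab is the lexicographically first length-2 string in L(M1) \ L(M2).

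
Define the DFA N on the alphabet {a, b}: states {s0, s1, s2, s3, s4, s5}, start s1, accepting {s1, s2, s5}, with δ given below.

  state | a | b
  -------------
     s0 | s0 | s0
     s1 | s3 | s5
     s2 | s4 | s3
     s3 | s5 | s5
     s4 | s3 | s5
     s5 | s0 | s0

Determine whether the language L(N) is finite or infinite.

The useful states (reachable from s1 and able to reach an accepting state) are {s1, s3, s5}.
Restricted to these states the transition graph has no cycle, so every accepting path has bounded length and L is finite.

finite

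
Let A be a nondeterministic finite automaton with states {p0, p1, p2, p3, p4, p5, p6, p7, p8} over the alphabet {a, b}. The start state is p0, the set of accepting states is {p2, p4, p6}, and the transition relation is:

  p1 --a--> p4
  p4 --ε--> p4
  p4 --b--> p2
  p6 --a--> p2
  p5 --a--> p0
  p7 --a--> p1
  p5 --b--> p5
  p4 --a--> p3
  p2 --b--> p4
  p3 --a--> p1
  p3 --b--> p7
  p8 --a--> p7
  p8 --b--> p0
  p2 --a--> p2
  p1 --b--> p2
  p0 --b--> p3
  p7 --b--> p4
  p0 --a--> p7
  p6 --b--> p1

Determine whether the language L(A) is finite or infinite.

infinite

State p2 is reachable from the start and can reach an accepting state, and it lies on the cycle p2 → p2.
Traversing that cycle any number of times yields accepted strings of unbounded length, so the language is infinite.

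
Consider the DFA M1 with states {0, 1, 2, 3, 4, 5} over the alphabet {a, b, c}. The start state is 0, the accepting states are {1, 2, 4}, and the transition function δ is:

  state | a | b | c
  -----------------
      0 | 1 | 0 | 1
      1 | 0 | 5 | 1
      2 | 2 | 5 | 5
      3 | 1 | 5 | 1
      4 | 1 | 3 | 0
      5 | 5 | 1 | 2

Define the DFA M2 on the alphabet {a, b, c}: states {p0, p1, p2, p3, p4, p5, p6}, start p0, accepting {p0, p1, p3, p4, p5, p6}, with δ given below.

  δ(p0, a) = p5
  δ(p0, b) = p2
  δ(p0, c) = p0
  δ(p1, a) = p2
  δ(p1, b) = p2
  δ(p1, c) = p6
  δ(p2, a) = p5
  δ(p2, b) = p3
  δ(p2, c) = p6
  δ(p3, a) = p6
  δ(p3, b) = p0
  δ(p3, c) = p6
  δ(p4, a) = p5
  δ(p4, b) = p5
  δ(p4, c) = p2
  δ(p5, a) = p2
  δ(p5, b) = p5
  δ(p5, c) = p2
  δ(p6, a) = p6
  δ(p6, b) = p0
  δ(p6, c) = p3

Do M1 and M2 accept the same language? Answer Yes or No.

The string ac is accepted by M1 but rejected by M2.
So L(M1) ≠ L(M2).

No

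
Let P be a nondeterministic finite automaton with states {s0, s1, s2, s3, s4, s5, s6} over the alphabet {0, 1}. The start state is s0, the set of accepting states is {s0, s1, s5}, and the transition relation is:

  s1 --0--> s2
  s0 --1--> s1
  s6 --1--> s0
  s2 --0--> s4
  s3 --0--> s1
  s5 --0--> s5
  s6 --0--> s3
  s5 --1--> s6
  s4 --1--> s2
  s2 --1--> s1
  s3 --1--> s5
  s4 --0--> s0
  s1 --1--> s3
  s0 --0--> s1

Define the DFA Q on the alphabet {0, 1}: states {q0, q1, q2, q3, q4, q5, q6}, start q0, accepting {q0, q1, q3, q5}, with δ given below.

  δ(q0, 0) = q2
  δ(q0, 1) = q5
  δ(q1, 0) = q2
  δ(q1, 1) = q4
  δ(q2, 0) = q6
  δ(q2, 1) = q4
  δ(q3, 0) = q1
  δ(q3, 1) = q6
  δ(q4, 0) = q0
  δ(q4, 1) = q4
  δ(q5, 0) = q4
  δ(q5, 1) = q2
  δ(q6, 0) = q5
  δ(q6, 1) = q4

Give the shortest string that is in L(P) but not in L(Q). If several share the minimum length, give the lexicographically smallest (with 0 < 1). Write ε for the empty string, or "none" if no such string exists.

The string 0 is accepted by P but not by Q.
No shorter string lies in the difference, and 0 is the lexicographically first length-1 string in L(P) \ L(Q).

0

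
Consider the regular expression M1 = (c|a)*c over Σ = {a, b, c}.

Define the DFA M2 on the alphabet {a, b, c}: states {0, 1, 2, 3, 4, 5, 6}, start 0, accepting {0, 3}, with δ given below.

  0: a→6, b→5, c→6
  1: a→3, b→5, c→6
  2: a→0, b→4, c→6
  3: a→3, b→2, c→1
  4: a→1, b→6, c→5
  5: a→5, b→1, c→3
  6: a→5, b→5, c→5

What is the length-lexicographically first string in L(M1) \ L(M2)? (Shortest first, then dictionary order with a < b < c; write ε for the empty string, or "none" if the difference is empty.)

The string c is accepted by M1 but not by M2.
No shorter string lies in the difference, and c is the lexicographically first length-1 string in L(M1) \ L(M2).

c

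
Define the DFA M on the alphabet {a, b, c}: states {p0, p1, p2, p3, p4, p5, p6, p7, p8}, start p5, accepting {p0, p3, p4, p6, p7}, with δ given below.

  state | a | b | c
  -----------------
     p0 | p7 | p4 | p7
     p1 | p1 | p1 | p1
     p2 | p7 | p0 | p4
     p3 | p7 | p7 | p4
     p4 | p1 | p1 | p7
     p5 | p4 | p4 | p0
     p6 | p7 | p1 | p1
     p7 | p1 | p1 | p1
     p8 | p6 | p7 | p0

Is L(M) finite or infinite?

The useful states (reachable from p5 and able to reach an accepting state) are {p0, p4, p5, p7}.
Restricted to these states the transition graph has no cycle, so every accepting path has bounded length and L is finite.

finite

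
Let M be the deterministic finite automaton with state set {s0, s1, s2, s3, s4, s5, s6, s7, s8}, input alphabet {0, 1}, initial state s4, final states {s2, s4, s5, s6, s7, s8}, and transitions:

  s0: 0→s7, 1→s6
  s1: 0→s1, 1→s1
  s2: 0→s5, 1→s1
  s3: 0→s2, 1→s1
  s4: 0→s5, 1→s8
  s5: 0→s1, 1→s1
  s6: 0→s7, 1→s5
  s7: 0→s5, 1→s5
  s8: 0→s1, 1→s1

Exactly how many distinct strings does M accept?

3

The useful subgraph on states {s4, s5, s8} is acyclic, so L(M) is finite; the longest accepting path visits 2 useful states, giving maximum string length 1.
Counting accepting paths from s4 by length: 1 of length 0, 2 of length 1. Total 3.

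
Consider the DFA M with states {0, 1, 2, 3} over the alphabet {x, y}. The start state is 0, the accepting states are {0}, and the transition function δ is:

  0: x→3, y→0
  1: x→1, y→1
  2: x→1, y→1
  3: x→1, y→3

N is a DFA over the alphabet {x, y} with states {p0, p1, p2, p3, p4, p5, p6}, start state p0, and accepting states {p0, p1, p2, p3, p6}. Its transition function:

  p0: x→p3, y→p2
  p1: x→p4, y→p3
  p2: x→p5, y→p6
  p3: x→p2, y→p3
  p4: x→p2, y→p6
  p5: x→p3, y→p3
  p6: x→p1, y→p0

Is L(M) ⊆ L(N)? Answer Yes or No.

Yes

Exploring the product automaton M × N from the start pair (0, p0), following both machines on each input symbol, reaches 13 state pairs: (0, p0), (3, p3), (0, p2), (1, p2), (3, p5), (0, p6), (1, p5), (1, p6), (1, p3), (3, p1), (1, p1), (1, p0), (1, p4).
M accepts in {0} and N accepts in {p0, p1, p2, p3, p6}. The reachable pairs whose M-component is accepting are (0, p0), (0, p2), (0, p6); in each of them the N-component is accepting too, so the product for L(M) \ L(N) (M-component accepting, N-component rejecting) has no reachable accepting pair and the difference is empty.
Hence every string in L(M) is also in L(N).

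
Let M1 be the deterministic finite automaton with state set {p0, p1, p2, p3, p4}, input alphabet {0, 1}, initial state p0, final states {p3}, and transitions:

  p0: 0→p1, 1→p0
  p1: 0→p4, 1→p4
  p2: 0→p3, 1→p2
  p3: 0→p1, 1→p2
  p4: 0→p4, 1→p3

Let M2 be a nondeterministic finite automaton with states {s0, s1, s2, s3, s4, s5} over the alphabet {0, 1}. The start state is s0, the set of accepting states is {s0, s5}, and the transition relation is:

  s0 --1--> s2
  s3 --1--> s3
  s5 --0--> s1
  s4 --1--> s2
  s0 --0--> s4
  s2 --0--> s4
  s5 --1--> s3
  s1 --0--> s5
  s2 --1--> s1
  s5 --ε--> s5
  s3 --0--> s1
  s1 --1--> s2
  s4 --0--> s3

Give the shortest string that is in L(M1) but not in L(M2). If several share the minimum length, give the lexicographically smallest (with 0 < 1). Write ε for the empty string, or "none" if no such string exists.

001

The string 001 is accepted by M1 but not by M2.
No shorter string lies in the difference, and 001 is the lexicographically first length-3 string in L(M1) \ L(M2).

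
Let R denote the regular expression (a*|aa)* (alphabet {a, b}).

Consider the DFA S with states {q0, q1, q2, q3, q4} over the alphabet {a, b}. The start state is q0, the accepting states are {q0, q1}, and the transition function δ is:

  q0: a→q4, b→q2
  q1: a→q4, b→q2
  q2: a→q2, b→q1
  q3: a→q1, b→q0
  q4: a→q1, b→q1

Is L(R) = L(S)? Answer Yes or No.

No

The string a is accepted by R but rejected by S.
So L(R) ≠ L(S).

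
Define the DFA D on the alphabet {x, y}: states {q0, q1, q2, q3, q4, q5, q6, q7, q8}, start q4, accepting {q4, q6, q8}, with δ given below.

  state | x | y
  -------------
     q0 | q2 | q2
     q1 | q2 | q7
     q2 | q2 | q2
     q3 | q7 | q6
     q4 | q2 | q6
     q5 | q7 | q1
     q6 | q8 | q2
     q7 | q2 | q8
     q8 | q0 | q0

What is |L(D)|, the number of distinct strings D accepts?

3

The useful subgraph on states {q4, q6, q8} is acyclic, so L(D) is finite; the longest accepting path visits 3 useful states, giving maximum string length 2.
Counting accepting paths from q4 by length: 1 of length 0, 1 of length 1, 1 of length 2. Total 3.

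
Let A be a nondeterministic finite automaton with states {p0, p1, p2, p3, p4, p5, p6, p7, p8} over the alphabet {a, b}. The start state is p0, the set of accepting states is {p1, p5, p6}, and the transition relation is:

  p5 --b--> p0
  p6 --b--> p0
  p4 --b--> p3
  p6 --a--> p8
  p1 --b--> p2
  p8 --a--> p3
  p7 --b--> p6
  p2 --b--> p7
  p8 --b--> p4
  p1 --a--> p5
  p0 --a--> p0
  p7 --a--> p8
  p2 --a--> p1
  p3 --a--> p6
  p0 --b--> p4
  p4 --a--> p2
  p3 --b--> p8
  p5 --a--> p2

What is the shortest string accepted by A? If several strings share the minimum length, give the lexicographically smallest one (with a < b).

baa

A breadth-first search from p0 reaches an accepting state first via the path p0 → p4 → p2 → p1 on input baa.
No string of length < 3 is accepted (BFS exhausts all shorter strings without reaching an accepting state), and baa is the lexicographically least accepting string of length 3.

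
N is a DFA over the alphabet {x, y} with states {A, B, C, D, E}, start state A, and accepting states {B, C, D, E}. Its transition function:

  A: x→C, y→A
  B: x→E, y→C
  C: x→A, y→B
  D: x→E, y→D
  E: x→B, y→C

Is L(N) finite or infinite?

State A is reachable from the start and can reach an accepting state, and it lies on the cycle A → A.
Traversing that cycle any number of times yields accepted strings of unbounded length, so the language is infinite.

infinite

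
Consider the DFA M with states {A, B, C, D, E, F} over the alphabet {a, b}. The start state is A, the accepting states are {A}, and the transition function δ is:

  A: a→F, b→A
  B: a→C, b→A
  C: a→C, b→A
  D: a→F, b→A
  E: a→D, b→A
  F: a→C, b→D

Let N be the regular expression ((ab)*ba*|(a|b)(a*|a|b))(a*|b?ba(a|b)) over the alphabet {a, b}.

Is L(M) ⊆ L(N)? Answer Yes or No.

The empty string ε is in L(M) but not in L(N).
So L(M) ⊄ L(N).

No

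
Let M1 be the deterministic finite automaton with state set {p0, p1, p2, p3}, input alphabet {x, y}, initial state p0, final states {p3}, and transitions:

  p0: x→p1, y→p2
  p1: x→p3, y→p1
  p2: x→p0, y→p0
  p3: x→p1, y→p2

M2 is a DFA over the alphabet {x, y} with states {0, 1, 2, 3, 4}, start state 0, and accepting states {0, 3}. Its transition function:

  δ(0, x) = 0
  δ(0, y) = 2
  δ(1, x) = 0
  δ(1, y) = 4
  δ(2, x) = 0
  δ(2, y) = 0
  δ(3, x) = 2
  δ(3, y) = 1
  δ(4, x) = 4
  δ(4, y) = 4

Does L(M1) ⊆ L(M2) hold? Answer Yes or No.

Exploring the product automaton M1 × M2 from the start pair (p0, 0), following both machines on each input symbol, reaches 5 state pairs: (p0, 0), (p1, 0), (p2, 2), (p3, 0), (p1, 2).
M1 accepts in {p3} and M2 accepts in {0, 3}. The reachable pairs whose M1-component is accepting are (p3, 0); in each of them the M2-component is accepting too, so the product for L(M1) \ L(M2) (M1-component accepting, M2-component rejecting) has no reachable accepting pair and the difference is empty.
Hence every string in L(M1) is also in L(M2).

Yes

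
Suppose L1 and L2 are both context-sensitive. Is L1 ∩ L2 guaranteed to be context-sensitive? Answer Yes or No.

Yes

An LBA keeps a copy of the input on a second track, runs the LBA for L₁, and if that accepts restores the input and runs the LBA for L₂; linear space suffices, so L₁ ∩ L₂ is context-sensitive.
So the context-sensitive languages are closed under intersection.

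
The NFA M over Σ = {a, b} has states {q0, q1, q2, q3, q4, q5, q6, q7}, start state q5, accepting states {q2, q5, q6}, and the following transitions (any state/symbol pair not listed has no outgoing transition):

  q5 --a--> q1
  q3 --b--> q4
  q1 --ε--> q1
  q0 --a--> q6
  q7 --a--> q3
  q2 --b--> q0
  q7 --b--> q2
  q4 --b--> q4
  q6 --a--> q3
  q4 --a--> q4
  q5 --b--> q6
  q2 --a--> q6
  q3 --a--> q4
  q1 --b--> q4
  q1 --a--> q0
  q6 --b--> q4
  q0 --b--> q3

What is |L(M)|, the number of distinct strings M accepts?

The useful subgraph on states {q0, q1, q5, q6} is acyclic, so L(M) is finite; the longest accepting path visits 4 useful states, giving maximum string length 3.
Counting accepting paths from q5 by length: 1 of length 0, 1 of length 1, 1 of length 3. Total 3.

3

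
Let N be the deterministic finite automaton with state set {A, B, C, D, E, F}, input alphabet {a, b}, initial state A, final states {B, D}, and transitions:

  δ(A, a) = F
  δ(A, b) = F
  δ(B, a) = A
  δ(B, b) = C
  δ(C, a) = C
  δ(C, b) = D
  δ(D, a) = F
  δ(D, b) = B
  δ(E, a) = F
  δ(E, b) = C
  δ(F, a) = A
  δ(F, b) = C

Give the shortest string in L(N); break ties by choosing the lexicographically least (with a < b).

abb

A breadth-first search from A reaches an accepting state first via the path A → F → C → D on input abb.
No string of length < 3 is accepted (BFS exhausts all shorter strings without reaching an accepting state), and abb is the lexicographically least accepting string of length 3.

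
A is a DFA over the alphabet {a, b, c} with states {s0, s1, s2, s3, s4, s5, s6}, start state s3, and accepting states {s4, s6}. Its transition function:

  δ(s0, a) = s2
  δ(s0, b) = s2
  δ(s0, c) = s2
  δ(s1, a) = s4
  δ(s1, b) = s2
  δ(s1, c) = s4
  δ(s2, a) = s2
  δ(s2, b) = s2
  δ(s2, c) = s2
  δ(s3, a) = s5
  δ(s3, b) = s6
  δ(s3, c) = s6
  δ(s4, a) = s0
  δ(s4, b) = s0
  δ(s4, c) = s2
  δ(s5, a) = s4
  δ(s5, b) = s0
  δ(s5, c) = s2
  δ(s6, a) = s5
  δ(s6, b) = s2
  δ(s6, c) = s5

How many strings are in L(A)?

The useful subgraph on states {s3, s4, s5, s6} is acyclic, so L(A) is finite; the longest accepting path visits 4 useful states, giving maximum string length 3.
Counting accepting paths from s3 by length: 2 of length 1, 1 of length 2, 4 of length 3. Total 7.

7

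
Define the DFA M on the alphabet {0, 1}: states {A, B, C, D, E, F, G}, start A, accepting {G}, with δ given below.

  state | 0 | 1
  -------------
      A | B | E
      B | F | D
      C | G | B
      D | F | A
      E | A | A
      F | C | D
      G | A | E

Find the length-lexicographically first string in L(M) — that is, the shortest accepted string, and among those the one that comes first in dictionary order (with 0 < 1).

A breadth-first search from A reaches an accepting state first via the path A → B → F → C → G on input 0000.
No string of length < 4 is accepted (BFS exhausts all shorter strings without reaching an accepting state), and 0000 is the lexicographically least accepting string of length 4.

0000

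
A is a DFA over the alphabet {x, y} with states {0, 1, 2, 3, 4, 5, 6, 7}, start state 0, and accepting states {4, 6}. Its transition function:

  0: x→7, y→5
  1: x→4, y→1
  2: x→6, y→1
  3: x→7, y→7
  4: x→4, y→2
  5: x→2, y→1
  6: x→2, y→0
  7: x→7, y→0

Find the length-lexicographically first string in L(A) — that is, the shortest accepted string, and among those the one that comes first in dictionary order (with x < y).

A breadth-first search from 0 reaches an accepting state first via the path 0 → 5 → 2 → 6 on input yxx.
No string of length < 3 is accepted (BFS exhausts all shorter strings without reaching an accepting state), and yxx is the lexicographically least accepting string of length 3.

yxx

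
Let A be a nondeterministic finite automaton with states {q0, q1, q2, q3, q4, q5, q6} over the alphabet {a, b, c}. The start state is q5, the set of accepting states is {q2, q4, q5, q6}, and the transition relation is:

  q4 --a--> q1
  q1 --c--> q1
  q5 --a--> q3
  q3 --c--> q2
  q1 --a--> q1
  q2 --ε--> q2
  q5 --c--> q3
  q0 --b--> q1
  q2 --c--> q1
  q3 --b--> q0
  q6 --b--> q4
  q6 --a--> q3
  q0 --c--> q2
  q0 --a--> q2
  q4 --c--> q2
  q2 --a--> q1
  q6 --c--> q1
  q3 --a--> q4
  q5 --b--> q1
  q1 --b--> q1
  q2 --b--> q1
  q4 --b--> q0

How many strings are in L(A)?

The useful subgraph on states {q0, q2, q3, q4, q5} is acyclic, so L(A) is finite; the longest accepting path visits 5 useful states, giving maximum string length 4.
Counting accepting paths from q5 by length: 1 of length 0, 4 of length 2, 6 of length 3, 4 of length 4. Total 15.

15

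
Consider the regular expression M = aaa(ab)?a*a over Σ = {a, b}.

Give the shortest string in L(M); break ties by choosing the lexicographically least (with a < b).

aaaa

By inspection of the expression, no string of length less than 4 matches, and aaaa is the lexicographically first match of length 4.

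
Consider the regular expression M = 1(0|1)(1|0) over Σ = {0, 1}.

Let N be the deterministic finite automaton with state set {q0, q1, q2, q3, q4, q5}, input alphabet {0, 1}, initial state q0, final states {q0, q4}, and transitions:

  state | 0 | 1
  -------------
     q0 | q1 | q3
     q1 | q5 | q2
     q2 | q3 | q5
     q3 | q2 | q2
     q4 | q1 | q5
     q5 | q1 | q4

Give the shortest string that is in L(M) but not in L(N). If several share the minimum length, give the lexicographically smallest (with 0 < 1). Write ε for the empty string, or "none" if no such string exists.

The string 100 is accepted by M but not by N.
No shorter string lies in the difference, and 100 is the lexicographically first length-3 string in L(M) \ L(N).

100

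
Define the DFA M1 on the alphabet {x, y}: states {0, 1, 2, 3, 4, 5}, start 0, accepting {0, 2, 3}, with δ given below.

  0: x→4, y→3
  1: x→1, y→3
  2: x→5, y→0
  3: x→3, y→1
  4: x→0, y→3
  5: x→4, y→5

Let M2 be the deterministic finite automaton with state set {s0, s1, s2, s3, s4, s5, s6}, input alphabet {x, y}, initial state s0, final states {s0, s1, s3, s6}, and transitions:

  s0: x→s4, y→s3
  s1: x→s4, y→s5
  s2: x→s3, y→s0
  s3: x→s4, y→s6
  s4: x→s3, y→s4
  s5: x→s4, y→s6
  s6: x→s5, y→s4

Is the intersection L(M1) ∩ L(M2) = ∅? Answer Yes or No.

The empty string ε is accepted by both M1 and M2.
Hence L(M1) ∩ L(M2) ≠ ∅.

No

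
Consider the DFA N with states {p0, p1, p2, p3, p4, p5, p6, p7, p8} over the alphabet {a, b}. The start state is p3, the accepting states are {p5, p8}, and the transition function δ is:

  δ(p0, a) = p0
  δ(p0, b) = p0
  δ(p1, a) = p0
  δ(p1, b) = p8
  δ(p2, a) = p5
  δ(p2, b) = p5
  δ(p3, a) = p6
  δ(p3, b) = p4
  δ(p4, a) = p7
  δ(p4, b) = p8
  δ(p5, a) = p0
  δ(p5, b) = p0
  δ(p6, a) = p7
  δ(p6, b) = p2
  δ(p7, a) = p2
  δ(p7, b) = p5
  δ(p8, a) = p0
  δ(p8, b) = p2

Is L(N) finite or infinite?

finite

The useful states (reachable from p3 and able to reach an accepting state) are {p2, p3, p4, p5, p6, p7, p8}.
Restricted to these states the transition graph has no cycle, so every accepting path has bounded length and L is finite.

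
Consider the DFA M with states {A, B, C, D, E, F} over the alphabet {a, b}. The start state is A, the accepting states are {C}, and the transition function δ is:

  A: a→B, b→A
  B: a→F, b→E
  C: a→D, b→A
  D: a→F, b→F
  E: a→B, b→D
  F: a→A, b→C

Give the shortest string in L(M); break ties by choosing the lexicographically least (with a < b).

aab

A breadth-first search from A reaches an accepting state first via the path A → B → F → C on input aab.
No string of length < 3 is accepted (BFS exhausts all shorter strings without reaching an accepting state), and aab is the lexicographically least accepting string of length 3.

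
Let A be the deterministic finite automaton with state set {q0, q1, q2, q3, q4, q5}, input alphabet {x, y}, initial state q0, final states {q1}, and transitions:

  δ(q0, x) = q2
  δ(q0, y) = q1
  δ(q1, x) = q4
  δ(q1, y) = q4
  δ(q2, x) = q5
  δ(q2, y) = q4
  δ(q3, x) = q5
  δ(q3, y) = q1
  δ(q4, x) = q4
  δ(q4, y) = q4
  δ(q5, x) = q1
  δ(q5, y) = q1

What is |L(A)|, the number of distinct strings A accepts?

The useful subgraph on states {q0, q1, q2, q5} is acyclic, so L(A) is finite; the longest accepting path visits 4 useful states, giving maximum string length 3.
Counting accepting paths from q0 by length: 1 of length 1, 2 of length 3. Total 3.

3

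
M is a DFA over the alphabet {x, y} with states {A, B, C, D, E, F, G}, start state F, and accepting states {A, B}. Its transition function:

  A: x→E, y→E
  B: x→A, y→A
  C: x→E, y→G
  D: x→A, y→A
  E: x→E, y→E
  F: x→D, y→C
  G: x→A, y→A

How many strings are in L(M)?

The useful subgraph on states {A, C, D, F, G} is acyclic, so L(M) is finite; the longest accepting path visits 4 useful states, giving maximum string length 3.
Counting accepting paths from F by length: 2 of length 2, 2 of length 3. Total 4.

4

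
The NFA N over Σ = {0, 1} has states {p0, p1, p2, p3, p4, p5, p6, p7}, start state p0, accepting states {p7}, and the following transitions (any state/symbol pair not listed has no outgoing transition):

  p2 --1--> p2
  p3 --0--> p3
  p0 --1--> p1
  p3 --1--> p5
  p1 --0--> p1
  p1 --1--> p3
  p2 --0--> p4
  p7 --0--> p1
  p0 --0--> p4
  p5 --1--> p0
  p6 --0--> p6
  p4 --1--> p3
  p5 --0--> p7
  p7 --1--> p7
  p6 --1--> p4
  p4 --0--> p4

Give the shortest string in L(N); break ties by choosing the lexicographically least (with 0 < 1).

0110

A breadth-first search from p0 reaches an accepting state first via the path p0 → p4 → p3 → p5 → p7 on input 0110.
No string of length < 4 is accepted (BFS exhausts all shorter strings without reaching an accepting state), and 0110 is the lexicographically least accepting string of length 4.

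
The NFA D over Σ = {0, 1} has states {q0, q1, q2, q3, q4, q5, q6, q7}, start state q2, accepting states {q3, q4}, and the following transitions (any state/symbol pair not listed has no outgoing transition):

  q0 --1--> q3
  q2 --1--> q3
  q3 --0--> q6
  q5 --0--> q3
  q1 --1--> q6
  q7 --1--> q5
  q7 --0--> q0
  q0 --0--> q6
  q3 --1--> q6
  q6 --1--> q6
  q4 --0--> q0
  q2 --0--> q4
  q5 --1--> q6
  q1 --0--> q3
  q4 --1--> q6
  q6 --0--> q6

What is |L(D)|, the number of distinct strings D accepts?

3

The useful subgraph on states {q0, q2, q3, q4} is acyclic, so L(D) is finite; the longest accepting path visits 4 useful states, giving maximum string length 3.
Counting accepting paths from q2 by length: 2 of length 1, 1 of length 3. Total 3.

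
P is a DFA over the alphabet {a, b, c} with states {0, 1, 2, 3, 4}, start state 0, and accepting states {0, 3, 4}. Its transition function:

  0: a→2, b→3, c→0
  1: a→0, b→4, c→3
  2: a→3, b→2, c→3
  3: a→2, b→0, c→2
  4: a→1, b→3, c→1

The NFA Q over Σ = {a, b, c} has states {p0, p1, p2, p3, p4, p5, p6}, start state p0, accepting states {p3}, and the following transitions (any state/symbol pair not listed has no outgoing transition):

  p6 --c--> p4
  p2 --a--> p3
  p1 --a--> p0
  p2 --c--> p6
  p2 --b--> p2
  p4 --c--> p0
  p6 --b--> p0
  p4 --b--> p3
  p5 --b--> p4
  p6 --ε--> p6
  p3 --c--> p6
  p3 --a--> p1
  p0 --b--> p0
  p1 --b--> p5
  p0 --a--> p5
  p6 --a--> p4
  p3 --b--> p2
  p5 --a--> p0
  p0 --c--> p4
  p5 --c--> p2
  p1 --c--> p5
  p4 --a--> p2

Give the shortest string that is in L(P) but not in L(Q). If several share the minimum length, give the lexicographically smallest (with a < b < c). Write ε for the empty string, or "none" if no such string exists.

The empty string ε is accepted by P but not by Q.
Since ε is the unique shortest string, it is the required witness.

ε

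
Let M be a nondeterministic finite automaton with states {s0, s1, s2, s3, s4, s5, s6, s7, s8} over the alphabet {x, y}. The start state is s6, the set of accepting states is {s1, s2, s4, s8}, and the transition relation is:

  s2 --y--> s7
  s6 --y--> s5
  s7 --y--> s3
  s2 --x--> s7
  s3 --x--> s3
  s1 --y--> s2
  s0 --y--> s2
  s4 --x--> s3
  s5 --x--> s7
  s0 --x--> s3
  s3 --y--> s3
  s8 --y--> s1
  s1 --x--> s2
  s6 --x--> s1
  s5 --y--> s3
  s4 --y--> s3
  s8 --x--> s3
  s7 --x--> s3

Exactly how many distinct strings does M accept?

The useful subgraph on states {s1, s2, s6} is acyclic, so L(M) is finite; the longest accepting path visits 3 useful states, giving maximum string length 2.
Counting accepting paths from s6 by length: 1 of length 1, 2 of length 2. Total 3.

3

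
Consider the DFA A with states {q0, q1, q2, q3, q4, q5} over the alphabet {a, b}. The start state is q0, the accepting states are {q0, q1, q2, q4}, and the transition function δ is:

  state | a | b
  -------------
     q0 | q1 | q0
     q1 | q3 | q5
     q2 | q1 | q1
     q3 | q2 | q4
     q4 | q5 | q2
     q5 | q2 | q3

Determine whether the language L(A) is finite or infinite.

State q0 is reachable from the start and can reach an accepting state, and it lies on the cycle q0 → q0.
Traversing that cycle any number of times yields accepted strings of unbounded length, so the language is infinite.

infinite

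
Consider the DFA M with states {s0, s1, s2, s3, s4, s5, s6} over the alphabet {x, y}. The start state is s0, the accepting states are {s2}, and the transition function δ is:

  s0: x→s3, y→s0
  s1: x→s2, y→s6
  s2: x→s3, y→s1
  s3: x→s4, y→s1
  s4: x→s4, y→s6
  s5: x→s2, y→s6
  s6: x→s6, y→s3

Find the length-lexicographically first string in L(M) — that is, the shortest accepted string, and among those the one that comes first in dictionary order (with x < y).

xyx

A breadth-first search from s0 reaches an accepting state first via the path s0 → s3 → s1 → s2 on input xyx.
No string of length < 3 is accepted (BFS exhausts all shorter strings without reaching an accepting state), and xyx is the lexicographically least accepting string of length 3.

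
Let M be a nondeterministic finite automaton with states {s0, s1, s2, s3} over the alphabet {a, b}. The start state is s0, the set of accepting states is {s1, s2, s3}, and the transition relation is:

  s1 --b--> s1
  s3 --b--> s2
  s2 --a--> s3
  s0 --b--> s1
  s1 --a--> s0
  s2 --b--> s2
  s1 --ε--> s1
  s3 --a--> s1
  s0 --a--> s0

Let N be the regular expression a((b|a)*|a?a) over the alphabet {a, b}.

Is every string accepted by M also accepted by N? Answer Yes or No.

No

The string b is in L(M) but not in L(N).
So L(M) ⊄ L(N).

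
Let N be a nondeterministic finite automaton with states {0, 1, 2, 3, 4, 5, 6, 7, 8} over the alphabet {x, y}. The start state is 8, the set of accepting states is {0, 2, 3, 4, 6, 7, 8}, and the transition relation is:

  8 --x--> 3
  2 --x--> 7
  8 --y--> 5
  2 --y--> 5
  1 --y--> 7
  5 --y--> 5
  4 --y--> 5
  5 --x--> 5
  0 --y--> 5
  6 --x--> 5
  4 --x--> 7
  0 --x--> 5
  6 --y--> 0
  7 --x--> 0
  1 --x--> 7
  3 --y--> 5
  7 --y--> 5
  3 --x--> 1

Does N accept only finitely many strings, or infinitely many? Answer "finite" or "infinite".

The useful states (reachable from 8 and able to reach an accepting state) are {0, 1, 3, 7, 8}.
Restricted to these states the transition graph has no cycle, so every accepting path has bounded length and L is finite.

finite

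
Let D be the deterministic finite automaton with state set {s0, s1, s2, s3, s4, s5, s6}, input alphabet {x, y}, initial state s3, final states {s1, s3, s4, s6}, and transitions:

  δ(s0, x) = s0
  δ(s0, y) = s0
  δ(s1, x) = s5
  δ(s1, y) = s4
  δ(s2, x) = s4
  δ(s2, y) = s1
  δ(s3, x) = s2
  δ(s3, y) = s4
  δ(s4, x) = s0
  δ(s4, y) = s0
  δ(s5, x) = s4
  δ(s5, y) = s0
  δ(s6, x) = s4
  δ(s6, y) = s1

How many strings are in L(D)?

The useful subgraph on states {s1, s2, s3, s4, s5} is acyclic, so L(D) is finite; the longest accepting path visits 5 useful states, giving maximum string length 4.
Counting accepting paths from s3 by length: 1 of length 0, 1 of length 1, 2 of length 2, 1 of length 3, 1 of length 4. Total 6.

6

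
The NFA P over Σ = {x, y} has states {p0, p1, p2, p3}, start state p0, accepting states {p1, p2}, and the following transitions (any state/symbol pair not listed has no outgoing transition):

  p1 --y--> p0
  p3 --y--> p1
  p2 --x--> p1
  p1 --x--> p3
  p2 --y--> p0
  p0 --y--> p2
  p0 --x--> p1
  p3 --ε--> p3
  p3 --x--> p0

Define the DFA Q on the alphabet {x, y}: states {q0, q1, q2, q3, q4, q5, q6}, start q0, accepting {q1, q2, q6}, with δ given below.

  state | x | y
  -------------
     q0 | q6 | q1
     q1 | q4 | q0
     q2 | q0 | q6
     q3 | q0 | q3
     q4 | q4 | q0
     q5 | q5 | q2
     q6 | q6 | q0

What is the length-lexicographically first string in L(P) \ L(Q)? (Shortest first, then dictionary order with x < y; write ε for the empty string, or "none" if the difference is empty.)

The string yx is accepted by P but not by Q.
No shorter string lies in the difference, and yx is the lexicographically first length-2 string in L(P) \ L(Q).

yx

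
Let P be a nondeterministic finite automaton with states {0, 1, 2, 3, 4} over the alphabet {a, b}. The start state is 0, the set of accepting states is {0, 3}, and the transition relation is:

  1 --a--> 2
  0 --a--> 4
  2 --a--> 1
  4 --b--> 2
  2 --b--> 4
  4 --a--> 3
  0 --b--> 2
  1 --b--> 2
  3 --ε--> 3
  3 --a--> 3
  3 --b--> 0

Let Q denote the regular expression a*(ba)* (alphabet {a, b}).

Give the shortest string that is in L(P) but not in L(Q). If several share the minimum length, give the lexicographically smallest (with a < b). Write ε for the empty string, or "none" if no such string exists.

The string aab is accepted by P but not by Q.
No shorter string lies in the difference, and aab is the lexicographically first length-3 string in L(P) \ L(Q).

aab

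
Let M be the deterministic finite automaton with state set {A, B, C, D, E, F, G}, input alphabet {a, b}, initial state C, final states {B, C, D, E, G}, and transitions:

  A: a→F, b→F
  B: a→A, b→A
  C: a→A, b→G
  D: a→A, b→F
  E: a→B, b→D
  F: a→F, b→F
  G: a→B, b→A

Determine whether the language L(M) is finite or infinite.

The useful states (reachable from C and able to reach an accepting state) are {B, C, G}.
Restricted to these states the transition graph has no cycle, so every accepting path has bounded length and L is finite.

finite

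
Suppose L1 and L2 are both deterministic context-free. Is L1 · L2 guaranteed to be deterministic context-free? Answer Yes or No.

No

Take L₁ = {ε, c} (finite, hence regular and DCFL) and L₂ = {c aⁿbⁿ : n≥0} ∪ {cc aⁿb²ⁿ : n≥0} (a DCFL: the number of leading c's tells the DPDA whether to pop one stack symbol per b or per two b's). Then L₁L₂ ∩ cca⁺b* = {cc aⁿbⁿ : n≥1} ∪ {cc aⁿb²ⁿ : n≥1}. If L₁L₂ were a DCFL, so would be this intersection with a regular set, and a DPDA for it started from its configuration after reading cc would accept {aⁿbⁿ : n≥1} ∪ {aⁿb²ⁿ : n≥1}, which no deterministic PDA accepts (a DPDA for it would have a single run on aⁿb²ⁿ, accepting after the prefix aⁿbⁿ and accepting again after n more b's; an ordinary PDA that simulates it on a's and b's and, at any moment when it is accepting, may switch to reading only a fresh letter d while feeding each d to the simulation as a b, would accept aⁱbʲdᵏ (k≥1) exactly when both aⁱbʲ and aⁱbʲ⁺ᵏ are in the language, i.e. its language intersected with the regular set a*b*d⁺ would be exactly {aⁿbⁿdⁿ : n≥1} — impossible, since context-free languages are closed under intersection with regular sets and {aⁿbⁿdⁿ} is not context-free). Hence L₁L₂ is not a DCFL.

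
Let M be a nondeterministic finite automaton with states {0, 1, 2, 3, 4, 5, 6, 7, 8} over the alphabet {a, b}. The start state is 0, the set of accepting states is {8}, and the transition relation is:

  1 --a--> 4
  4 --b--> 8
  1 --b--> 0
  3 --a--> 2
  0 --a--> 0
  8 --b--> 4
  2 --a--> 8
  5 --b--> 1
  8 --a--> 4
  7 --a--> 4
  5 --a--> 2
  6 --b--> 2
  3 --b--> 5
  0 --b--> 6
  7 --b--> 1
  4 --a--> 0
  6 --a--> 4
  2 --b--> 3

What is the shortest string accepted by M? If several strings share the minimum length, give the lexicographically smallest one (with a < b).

A breadth-first search from 0 reaches an accepting state first via the path 0 → 6 → 4 → 8 on input bab.
No string of length < 3 is accepted (BFS exhausts all shorter strings without reaching an accepting state), and bab is the lexicographically least accepting string of length 3.

bab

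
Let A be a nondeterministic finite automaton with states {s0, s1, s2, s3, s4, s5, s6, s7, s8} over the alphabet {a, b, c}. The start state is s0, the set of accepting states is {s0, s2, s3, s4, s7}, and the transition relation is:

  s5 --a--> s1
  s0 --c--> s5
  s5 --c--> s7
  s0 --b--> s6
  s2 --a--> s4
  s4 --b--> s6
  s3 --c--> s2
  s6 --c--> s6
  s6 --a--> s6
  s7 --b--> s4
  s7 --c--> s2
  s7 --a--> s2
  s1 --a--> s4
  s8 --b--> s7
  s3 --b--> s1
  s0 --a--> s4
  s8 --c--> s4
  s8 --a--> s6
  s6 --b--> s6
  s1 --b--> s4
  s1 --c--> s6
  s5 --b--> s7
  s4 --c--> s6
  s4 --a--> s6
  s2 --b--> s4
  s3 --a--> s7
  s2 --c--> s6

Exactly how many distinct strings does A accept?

20

The useful subgraph on states {s0, s1, s2, s4, s5, s7} is acyclic, so L(A) is finite; the longest accepting path visits 5 useful states, giving maximum string length 4.
Counting accepting paths from s0 by length: 1 of length 0, 1 of length 1, 2 of length 2, 8 of length 3, 8 of length 4. Total 20.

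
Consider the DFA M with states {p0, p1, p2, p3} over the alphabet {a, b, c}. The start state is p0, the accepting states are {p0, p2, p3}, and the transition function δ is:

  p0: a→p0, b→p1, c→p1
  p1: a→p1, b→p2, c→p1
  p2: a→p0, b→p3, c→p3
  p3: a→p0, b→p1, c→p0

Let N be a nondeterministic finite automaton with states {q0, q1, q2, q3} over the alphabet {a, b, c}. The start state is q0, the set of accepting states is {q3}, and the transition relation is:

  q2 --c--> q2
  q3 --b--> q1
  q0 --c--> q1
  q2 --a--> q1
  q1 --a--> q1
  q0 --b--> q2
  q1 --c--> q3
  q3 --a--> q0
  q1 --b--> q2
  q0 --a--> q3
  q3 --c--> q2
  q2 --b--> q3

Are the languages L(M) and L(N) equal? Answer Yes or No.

No

The empty string ε is accepted by M but rejected by N.
So L(M) ≠ L(N).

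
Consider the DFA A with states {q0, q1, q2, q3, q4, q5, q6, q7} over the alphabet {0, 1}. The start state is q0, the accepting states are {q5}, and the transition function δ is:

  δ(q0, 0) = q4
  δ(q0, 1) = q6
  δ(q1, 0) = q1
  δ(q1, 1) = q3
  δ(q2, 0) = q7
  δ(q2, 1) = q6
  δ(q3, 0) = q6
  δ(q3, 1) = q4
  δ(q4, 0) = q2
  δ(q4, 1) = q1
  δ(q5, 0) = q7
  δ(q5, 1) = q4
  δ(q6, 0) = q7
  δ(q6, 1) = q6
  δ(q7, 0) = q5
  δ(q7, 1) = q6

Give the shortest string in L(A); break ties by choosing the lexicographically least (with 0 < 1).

100

A breadth-first search from q0 reaches an accepting state first via the path q0 → q6 → q7 → q5 on input 100.
No string of length < 3 is accepted (BFS exhausts all shorter strings without reaching an accepting state), and 100 is the lexicographically least accepting string of length 3.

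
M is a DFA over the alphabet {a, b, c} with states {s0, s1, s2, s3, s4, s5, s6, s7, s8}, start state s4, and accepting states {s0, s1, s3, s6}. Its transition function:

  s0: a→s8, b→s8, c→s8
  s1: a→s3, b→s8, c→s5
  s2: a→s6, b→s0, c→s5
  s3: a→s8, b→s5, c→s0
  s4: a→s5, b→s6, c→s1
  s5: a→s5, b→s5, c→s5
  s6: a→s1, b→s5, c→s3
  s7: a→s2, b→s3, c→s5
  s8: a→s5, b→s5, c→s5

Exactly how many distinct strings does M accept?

The useful subgraph on states {s0, s1, s3, s4, s6} is acyclic, so L(M) is finite; the longest accepting path visits 5 useful states, giving maximum string length 4.
Counting accepting paths from s4 by length: 2 of length 1, 3 of length 2, 3 of length 3, 1 of length 4. Total 9.

9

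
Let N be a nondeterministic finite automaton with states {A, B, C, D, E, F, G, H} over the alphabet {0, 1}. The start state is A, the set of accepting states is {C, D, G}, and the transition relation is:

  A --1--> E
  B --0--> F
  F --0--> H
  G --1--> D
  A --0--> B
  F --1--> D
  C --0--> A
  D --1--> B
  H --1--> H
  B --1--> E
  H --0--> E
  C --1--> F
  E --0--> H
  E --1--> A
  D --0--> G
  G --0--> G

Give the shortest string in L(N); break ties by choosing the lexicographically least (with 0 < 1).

001

A breadth-first search from A reaches an accepting state first via the path A → B → F → D on input 001.
No string of length < 3 is accepted (BFS exhausts all shorter strings without reaching an accepting state), and 001 is the lexicographically least accepting string of length 3.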